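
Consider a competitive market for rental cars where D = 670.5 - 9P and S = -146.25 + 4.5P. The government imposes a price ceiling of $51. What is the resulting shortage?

Shortage = 128.25

Equilibrium price would be P* = 60.5, so the ceiling at 51 binds.
At P = 51: D = 670.5 − 9(51) = 211.5, S = -146.25 + 4.5(51) = 83.25.
Shortage = 211.5 − 83.25 = 128.25.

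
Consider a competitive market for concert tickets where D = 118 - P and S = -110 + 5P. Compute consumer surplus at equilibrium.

Consumer surplus = 3200

Equilibrium: 118 - P = -110 + 5P gives P* = 38, Q* = 80.
Demand choke price (D = 0): P = 118.
CS = ½(118 − 38)(80) = 3200.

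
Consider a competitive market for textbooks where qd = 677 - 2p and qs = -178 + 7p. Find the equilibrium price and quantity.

p* = 95, q* = 487

Set qd = qs: 677 - 2p = -178 + 7p.
855 = 9p, so p* = 95.
q* = 677 − 2(95) = 487.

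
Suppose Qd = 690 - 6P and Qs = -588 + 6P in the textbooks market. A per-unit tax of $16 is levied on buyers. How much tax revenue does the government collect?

Pre-tax equilibrium: P* = 106.5, Q* = 51.
Tax on buyers shifts demand to Qd = 690 − 6(P + 16) = 594 - 6P.
594 - 6P = -588 + 6P gives seller price Ps = 98.5; buyers pay Pb = 98.5 + 16 = 114.5.
New quantity: Q = 690 − 6(114.5) = 3.
Revenue = 16 × 3 = 48.

Tax revenue = 48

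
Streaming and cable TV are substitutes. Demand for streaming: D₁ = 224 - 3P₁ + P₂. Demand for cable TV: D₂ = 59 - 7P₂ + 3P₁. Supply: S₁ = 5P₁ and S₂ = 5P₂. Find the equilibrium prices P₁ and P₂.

P₁ = 2747/93, P₂ = 1144/93

Market 1: 224 - 3P₁ + P₂ = 5P₁ → 8P₁ - P₂ = 224.
Market 2: 12P₂ - 3P₁ = 59.
Eliminating P₂: 12×(1) + 1×(2) gives 93P₁ = 2747, so P₁ = 2747/93.
Back-substitute into (2): P₂ = (59 + 3×2747/93) / 12 = 1144/93.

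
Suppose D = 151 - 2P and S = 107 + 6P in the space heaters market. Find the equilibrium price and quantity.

Set D = S: 151 - 2P = 107 + 6P.
44 = 8P, so P* = 5.5.
Q* = 151 − 2(5.5) = 140.

P* = 5.5, Q* = 140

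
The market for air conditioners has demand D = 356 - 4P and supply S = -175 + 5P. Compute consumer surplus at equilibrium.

Consumer surplus = 1800

Equilibrium: 356 - 4P = -175 + 5P gives P* = 59, Q* = 120.
Demand choke price (D = 0): P = 89.
CS = ½(89 − 59)(120) = 1800.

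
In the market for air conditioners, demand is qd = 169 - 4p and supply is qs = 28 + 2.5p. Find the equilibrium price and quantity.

Set qd = qs: 169 - 4p = 28 + 2.5p.
141 = 6.5p, so p* = 282/13.
q* = 169 − 4(282/13) = 1069/13.

p* = 282/13, q* = 1069/13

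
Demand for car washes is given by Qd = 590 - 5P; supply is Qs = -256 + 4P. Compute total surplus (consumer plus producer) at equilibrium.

Total surplus = 3240

Equilibrium: 590 - 5P = -256 + 4P gives P* = 94, Q* = 120.
Demand choke price: P = 118; supply starts at P = 64.
CS = ½(118 − 94)(120) = 1440; PS = ½(94 − 64)(120) = 1800.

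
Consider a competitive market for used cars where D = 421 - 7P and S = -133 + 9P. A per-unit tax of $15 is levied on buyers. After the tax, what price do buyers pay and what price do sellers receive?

Buyers pay $43.0625, sellers receive $28.0625

Pre-tax equilibrium: P* = 34.625, Q* = 178.625.
Tax on buyers shifts demand to D = 421 − 7(P + 15) = 316 - 7P.
316 - 7P = -133 + 9P gives seller price Ps = 28.0625; buyers pay Pb = 28.0625 + 15 = 43.0625.
New quantity: Q = 421 − 7(43.0625) = 119.5625.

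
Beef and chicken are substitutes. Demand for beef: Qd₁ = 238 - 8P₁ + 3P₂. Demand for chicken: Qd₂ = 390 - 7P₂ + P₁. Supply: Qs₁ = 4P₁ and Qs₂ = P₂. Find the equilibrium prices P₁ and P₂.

P₁ = 3074/93, P₂ = 4918/93

Market 1: 238 - 8P₁ + 3P₂ = 4P₁ → 12P₁ - 3P₂ = 238.
Market 2: 8P₂ - P₁ = 390.
Eliminating P₂: 8×(1) + 3×(2) gives 93P₁ = 3074, so P₁ = 3074/93.
Back-substitute into (2): P₂ = (390 + 1×3074/93) / 8 = 4918/93.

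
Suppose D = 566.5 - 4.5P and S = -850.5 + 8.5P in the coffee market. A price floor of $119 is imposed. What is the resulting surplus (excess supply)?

Surplus = 130

Equilibrium price would be P* = 109, so the floor at 119 binds.
At P = 119: D = 31, S = 161.
Surplus = 161 − 31 = 130.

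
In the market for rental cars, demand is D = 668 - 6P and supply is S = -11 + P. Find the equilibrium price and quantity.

Set D = S: 668 - 6P = -11 + P.
679 = 7P, so P* = 97.
Q* = 668 − 6(97) = 86.

P* = 97, Q* = 86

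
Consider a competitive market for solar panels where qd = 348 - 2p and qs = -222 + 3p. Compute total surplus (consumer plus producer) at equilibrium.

Total surplus = 6000

Equilibrium: 348 - 2p = -222 + 3p gives p* = 114, q* = 120.
Demand choke price: p = 174; supply starts at p = 74.
CS = ½(174 − 114)(120) = 3600; PS = ½(114 − 74)(120) = 2400.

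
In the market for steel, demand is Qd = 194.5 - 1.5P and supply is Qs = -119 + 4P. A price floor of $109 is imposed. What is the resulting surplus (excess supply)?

Surplus = 286

Equilibrium price would be P* = 57, so the floor at 109 binds.
At P = 109: Qd = 31, Qs = 317.
Surplus = 317 − 31 = 286.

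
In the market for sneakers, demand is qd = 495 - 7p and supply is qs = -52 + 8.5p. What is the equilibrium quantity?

q* = 7687/31

Set qd = qs: 495 - 7p = -52 + 8.5p.
547 = 15.5p, so p* = 1094/31.
q* = 495 − 7(1094/31) = 7687/31.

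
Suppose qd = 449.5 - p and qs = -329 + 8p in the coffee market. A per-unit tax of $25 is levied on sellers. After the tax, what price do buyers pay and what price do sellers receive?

Pre-tax equilibrium: p* = 86.5, q* = 363.
Tax on sellers shifts supply to qs = -329 + 8(p − 25) = -529 + 8p.
449.5 - p = -529 + 8p gives buyer price pb = 1957/18; sellers receive ps = 1957/18 − 25 = 1507/18.
New quantity: q = 449.5 − 1(1957/18) = 3067/9.

Buyers pay 1957/18, sellers receive 1507/18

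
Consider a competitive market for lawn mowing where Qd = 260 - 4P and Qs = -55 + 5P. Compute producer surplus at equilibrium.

Producer surplus = 1440

Equilibrium: 260 - 4P = -55 + 5P gives P* = 35, Q* = 120.
Supply starts at P = 11 (where Qs = 0).
PS = ½(35 − 11)(120) = 1440.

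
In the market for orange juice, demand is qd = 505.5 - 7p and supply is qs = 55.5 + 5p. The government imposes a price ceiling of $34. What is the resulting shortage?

Shortage = 42

Equilibrium price would be p* = 37.5, so the ceiling at 34 binds.
At p = 34: qd = 505.5 − 7(34) = 267.5, qs = 55.5 + 5(34) = 225.5.
Shortage = 267.5 − 225.5 = 42.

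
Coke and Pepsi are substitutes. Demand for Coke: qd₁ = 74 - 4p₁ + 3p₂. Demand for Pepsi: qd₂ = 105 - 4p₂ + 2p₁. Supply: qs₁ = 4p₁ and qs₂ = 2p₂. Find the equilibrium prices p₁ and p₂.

Market 1: 74 - 4p₁ + 3p₂ = 4p₁ → 8p₁ - 3p₂ = 74.
Market 2: 6p₂ - 2p₁ = 105.
Eliminating p₂: 6×(1) + 3×(2) gives 42p₁ = 759, so p₁ = 253/14.
Back-substitute into (2): p₂ = (105 + 2×253/14) / 6 = 494/21.

p₁ = 253/14, p₂ = 494/21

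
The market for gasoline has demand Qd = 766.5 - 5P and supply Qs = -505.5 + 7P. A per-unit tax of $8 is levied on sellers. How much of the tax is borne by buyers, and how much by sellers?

Buyers bear 14/3, sellers bear 10/3

Pre-tax equilibrium: P* = 106, Q* = 236.5.
Tax on sellers shifts supply to Qs = -505.5 + 7(P − 8) = -561.5 + 7P.
766.5 - 5P = -561.5 + 7P gives buyer price Pb = 332/3; sellers receive Ps = 332/3 − 8 = 308/3.
New quantity: Q = 766.5 − 5(332/3) = 1279/6.
Buyer burden = 332/3 − 106 = 14/3; seller burden = 106 − 308/3 = 10/3.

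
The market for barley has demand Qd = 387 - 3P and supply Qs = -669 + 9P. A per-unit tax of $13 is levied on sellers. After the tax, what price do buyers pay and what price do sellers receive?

Pre-tax equilibrium: P* = 88, Q* = 123.
Tax on sellers shifts supply to Qs = -669 + 9(P − 13) = -786 + 9P.
387 - 3P = -786 + 9P gives buyer price Pb = 97.75; sellers receive Ps = 97.75 − 13 = 84.75.
New quantity: Q = 387 − 3(97.75) = 93.75.

Buyers pay $97.75, sellers receive $84.75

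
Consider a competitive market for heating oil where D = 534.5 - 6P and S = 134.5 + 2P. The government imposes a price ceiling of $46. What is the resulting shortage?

Equilibrium price would be P* = 50, so the ceiling at 46 binds.
At P = 46: D = 534.5 − 6(46) = 258.5, S = 134.5 + 2(46) = 226.5.
Shortage = 258.5 − 226.5 = 32.

Shortage = 32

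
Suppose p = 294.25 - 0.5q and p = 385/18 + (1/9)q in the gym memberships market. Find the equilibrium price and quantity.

Set the two price expressions equal: 294.25 - 0.5q = 385/18 + (1/9)q.
9823/36 = (11/18)q, so q* = 446.5.
p* = 294.25 − (0.5)(446.5) = 71.

p* = 71, q* = 446.5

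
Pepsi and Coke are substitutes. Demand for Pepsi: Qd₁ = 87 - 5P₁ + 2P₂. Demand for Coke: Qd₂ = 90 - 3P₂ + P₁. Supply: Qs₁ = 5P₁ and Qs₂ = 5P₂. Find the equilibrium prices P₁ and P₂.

Market 1: 87 - 5P₁ + 2P₂ = 5P₁ → 10P₁ - 2P₂ = 87.
Market 2: 8P₂ - P₁ = 90.
Eliminating P₂: 8×(1) + 2×(2) gives 78P₁ = 876, so P₁ = 146/13.
Back-substitute into (2): P₂ = (90 + 1×146/13) / 8 = 329/26.

P₁ = 146/13, P₂ = 329/26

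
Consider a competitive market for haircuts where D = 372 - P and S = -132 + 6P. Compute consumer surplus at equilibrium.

Equilibrium: 372 - P = -132 + 6P gives P* = 72, Q* = 300.
Demand choke price (D = 0): P = 372.
CS = ½(372 − 72)(300) = 45000.

Consumer surplus = 45000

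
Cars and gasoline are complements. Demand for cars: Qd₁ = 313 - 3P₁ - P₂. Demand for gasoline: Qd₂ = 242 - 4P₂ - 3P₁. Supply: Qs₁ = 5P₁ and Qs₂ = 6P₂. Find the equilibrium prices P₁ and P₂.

Market 1: 313 - 3P₁ - P₂ = 5P₁ → 8P₁ + P₂ = 313.
Market 2: 10P₂ + 3P₁ = 242.
Eliminating P₂: 10×(1) − 1×(2) gives 77P₁ = 2888, so P₁ = 2888/77.
Back-substitute into (2): P₂ = (242 − 3×2888/77) / 10 = 997/77.

P₁ = 2888/77, P₂ = 997/77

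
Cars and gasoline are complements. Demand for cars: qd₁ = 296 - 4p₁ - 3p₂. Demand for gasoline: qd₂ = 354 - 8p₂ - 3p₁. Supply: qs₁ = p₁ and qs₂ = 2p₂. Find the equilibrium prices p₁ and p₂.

p₁ = 1898/41, p₂ = 882/41

Market 1: 296 - 4p₁ - 3p₂ = p₁ → 5p₁ + 3p₂ = 296.
Market 2: 10p₂ + 3p₁ = 354.
Eliminating p₂: 10×(1) − 3×(2) gives 41p₁ = 1898, so p₁ = 1898/41.
Back-substitute into (2): p₂ = (354 − 3×1898/41) / 10 = 882/41.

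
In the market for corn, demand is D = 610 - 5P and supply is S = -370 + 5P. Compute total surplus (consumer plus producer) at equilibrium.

Total surplus = 2880

Equilibrium: 610 - 5P = -370 + 5P gives P* = 98, Q* = 120.
Demand choke price: P = 122; supply starts at P = 74.
CS = ½(122 − 98)(120) = 1440; PS = ½(98 − 74)(120) = 1440.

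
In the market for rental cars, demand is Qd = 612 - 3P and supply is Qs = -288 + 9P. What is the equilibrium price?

Set Qd = Qs: 612 - 3P = -288 + 9P.
900 = 12P, so P* = 75.
Q* = 612 − 3(75) = 387.

P* = 75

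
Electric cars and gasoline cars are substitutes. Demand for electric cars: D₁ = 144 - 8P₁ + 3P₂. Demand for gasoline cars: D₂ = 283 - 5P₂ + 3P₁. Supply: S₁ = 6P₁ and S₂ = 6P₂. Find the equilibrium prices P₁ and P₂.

P₁ = 2433/145, P₂ = 4394/145

Market 1: 144 - 8P₁ + 3P₂ = 6P₁ → 14P₁ - 3P₂ = 144.
Market 2: 11P₂ - 3P₁ = 283.
Eliminating P₂: 11×(1) + 3×(2) gives 145P₁ = 2433, so P₁ = 2433/145.
Back-substitute into (2): P₂ = (283 + 3×2433/145) / 11 = 4394/145.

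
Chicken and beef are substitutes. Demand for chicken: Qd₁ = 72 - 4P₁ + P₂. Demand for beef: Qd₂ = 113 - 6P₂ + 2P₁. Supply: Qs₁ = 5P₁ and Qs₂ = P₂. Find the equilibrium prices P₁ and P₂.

Market 1: 72 - 4P₁ + P₂ = 5P₁ → 9P₁ - P₂ = 72.
Market 2: 7P₂ - 2P₁ = 113.
Eliminating P₂: 7×(1) + 1×(2) gives 61P₁ = 617, so P₁ = 617/61.
Back-substitute into (2): P₂ = (113 + 2×617/61) / 7 = 1161/61.

P₁ = 617/61, P₂ = 1161/61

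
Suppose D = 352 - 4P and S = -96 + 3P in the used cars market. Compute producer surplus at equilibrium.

Equilibrium: 352 - 4P = -96 + 3P gives P* = 64, Q* = 96.
Supply starts at P = 32 (where S = 0).
PS = ½(64 − 32)(96) = 1536.

Producer surplus = 1536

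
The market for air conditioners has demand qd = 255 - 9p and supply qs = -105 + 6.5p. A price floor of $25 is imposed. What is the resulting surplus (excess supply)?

Equilibrium price would be p* = 720/31, so the floor at 25 binds.
At p = 25: qd = 30, qs = 57.5.
Surplus = 57.5 − 30 = 27.5.

Surplus = 27.5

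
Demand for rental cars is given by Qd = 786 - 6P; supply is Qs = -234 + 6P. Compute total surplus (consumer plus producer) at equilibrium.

Total surplus = 12696

Equilibrium: 786 - 6P = -234 + 6P gives P* = 85, Q* = 276.
Demand choke price: P = 131; supply starts at P = 39.
CS = ½(131 − 85)(276) = 6348; PS = ½(85 − 39)(276) = 6348.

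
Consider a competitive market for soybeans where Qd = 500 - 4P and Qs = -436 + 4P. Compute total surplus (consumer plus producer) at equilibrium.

Equilibrium: 500 - 4P = -436 + 4P gives P* = 117, Q* = 32.
Demand choke price: P = 125; supply starts at P = 109.
CS = ½(125 − 117)(32) = 128; PS = ½(117 − 109)(32) = 128.

Total surplus = 256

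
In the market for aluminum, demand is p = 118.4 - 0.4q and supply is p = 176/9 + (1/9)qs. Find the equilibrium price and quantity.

Set the two price expressions equal: 118.4 - 0.4q = 176/9 + (1/9)q.
4448/45 = (23/45)q, so q* = 4448/23.
p* = 118.4 − (0.4)(4448/23) = 944/23.

p* = 944/23, q* = 4448/23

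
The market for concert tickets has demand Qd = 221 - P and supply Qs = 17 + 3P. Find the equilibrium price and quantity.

Set Qd = Qs: 221 - P = 17 + 3P.
204 = 4P, so P* = 51.
Q* = 221 − 1(51) = 170.

P* = 51, Q* = 170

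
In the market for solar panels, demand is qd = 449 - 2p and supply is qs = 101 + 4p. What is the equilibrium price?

p* = 58

Set qd = qs: 449 - 2p = 101 + 4p.
348 = 6p, so p* = 58.
q* = 449 − 2(58) = 333.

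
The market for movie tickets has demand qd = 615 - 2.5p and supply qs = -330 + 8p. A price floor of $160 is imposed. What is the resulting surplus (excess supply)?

Surplus = 735

Equilibrium price would be p* = 90, so the floor at 160 binds.
At p = 160: qd = 215, qs = 950.
Surplus = 950 − 215 = 735.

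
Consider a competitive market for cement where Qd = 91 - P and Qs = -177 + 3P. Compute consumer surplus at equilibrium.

Equilibrium: 91 - P = -177 + 3P gives P* = 67, Q* = 24.
Demand choke price (Qd = 0): P = 91.
CS = ½(91 − 67)(24) = 288.

Consumer surplus = 288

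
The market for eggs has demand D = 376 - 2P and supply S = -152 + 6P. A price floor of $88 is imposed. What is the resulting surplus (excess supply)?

Surplus = 176

Equilibrium price would be P* = 66, so the floor at 88 binds.
At P = 88: D = 200, S = 376.
Surplus = 376 − 200 = 176.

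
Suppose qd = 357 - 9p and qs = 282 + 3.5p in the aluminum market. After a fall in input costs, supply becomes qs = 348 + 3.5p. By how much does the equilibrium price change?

Original equilibrium: p* = 6, q* = 303.
New equilibrium: 357 - 9p = 348 + 3.5p, so 9 = 12.5p and p' = 0.72; q' = 357 − 9(0.72) = 350.52.
Change in price: 0.72 − 6 = -5.28.

Δp = -5.28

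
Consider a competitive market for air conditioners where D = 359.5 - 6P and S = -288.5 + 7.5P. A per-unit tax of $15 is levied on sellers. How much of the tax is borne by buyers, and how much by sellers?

Buyers bear 25/3, sellers bear 20/3

Pre-tax equilibrium: P* = 48, Q* = 71.5.
Tax on sellers shifts supply to S = -288.5 + 7.5(P − 15) = -401 + 7.5P.
359.5 - 6P = -401 + 7.5P gives buyer price Pb = 169/3; sellers receive Ps = 169/3 − 15 = 124/3.
New quantity: Q = 359.5 − 6(169/3) = 21.5.
Buyer burden = 169/3 − 48 = 25/3; seller burden = 48 − 124/3 = 20/3.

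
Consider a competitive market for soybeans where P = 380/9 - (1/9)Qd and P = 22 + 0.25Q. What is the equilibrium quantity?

Set the two price expressions equal: 380/9 - (1/9)Q = 22 + 0.25Q.
182/9 = (13/36)Q, so Q* = 56.
P* = 380/9 − (1/9)(56) = 36.

Q* = 56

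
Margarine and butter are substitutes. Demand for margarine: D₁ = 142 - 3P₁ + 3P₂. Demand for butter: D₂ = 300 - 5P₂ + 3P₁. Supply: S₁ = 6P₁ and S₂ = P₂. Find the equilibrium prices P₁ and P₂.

P₁ = 584/15, P₂ = 1042/15

Market 1: 142 - 3P₁ + 3P₂ = 6P₁ → 9P₁ - 3P₂ = 142.
Market 2: 6P₂ - 3P₁ = 300.
Eliminating P₂: 6×(1) + 3×(2) gives 45P₁ = 1752, so P₁ = 584/15.
Back-substitute into (2): P₂ = (300 + 3×584/15) / 6 = 1042/15.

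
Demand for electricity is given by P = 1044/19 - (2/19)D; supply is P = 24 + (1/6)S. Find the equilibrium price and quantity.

Set the two price expressions equal: 1044/19 - (2/19)Q = 24 + (1/6)Q.
588/19 = (31/114)Q, so Q* = 3528/31.
P* = 1044/19 − (2/19)(3528/31) = 1332/31.

P* = 1332/31, Q* = 3528/31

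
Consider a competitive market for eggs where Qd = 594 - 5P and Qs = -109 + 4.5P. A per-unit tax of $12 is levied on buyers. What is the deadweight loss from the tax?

Pre-tax equilibrium: P* = 74, Q* = 224.
Tax on buyers shifts demand to Qd = 594 − 5(P + 12) = 534 - 5P.
534 - 5P = -109 + 4.5P gives seller price Ps = 1286/19; buyers pay Pb = 1286/19 + 12 = 1514/19.
New quantity: Q = 594 − 5(1514/19) = 3716/19.
DWL = ½ × 12 × (224 − 3716/19) = 3240/19.

Deadweight loss = 3240/19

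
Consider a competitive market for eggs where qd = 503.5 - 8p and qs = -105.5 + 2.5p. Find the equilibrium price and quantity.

Set qd = qs: 503.5 - 8p = -105.5 + 2.5p.
609 = 10.5p, so p* = 58.
q* = 503.5 − 8(58) = 39.5.

p* = 58, q* = 39.5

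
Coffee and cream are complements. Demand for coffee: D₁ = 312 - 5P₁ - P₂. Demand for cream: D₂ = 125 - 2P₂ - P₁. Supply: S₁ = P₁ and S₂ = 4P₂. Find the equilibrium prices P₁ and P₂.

Market 1: 312 - 5P₁ - P₂ = P₁ → 6P₁ + P₂ = 312.
Market 2: 6P₂ + P₁ = 125.
Eliminating P₂: 6×(1) − 1×(2) gives 35P₁ = 1747, so P₁ = 1747/35.
Back-substitute into (2): P₂ = (125 − 1×1747/35) / 6 = 438/35.

P₁ = 1747/35, P₂ = 438/35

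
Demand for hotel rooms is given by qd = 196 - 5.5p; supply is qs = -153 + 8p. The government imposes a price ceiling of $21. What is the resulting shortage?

Equilibrium price would be p* = 698/27, so the ceiling at 21 binds.
At p = 21: qd = 196 − 5.5(21) = 80.5, qs = -153 + 8(21) = 15.
Shortage = 80.5 − 15 = 65.5.

Shortage = 65.5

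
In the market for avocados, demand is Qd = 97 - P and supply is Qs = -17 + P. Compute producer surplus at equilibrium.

Producer surplus = 800

Equilibrium: 97 - P = -17 + P gives P* = 57, Q* = 40.
Supply starts at P = 17 (where Qs = 0).
PS = ½(57 − 17)(40) = 800.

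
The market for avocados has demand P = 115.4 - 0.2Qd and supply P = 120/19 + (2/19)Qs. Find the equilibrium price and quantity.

Set the two price expressions equal: 115.4 - 0.2Q = 120/19 + (2/19)Q.
10363/95 = (29/95)Q, so Q* = 10363/29.
P* = 115.4 − (0.2)(10363/29) = 1274/29.

P* = 1274/29, Q* = 10363/29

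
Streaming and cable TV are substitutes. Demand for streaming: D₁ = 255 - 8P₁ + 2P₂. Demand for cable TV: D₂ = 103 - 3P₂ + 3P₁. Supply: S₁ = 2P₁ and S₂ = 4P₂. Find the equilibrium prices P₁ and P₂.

P₁ = 31.109375, P₂ = 28.046875

Market 1: 255 - 8P₁ + 2P₂ = 2P₁ → 10P₁ - 2P₂ = 255.
Market 2: 7P₂ - 3P₁ = 103.
Eliminating P₂: 7×(1) + 2×(2) gives 64P₁ = 1991, so P₁ = 31.109375.
Back-substitute into (2): P₂ = (103 + 3×31.109375) / 7 = 28.046875.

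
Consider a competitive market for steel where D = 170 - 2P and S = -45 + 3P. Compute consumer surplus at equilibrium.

Equilibrium: 170 - 2P = -45 + 3P gives P* = 43, Q* = 84.
Demand choke price (D = 0): P = 85.
CS = ½(85 − 43)(84) = 1764.

Consumer surplus = 1764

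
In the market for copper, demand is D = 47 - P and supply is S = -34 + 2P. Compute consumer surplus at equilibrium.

Equilibrium: 47 - P = -34 + 2P gives P* = 27, Q* = 20.
Demand choke price (D = 0): P = 47.
CS = ½(47 − 27)(20) = 200.

Consumer surplus = 200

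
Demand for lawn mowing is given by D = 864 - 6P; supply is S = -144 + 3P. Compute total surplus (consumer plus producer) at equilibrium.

Equilibrium: 864 - 6P = -144 + 3P gives P* = 112, Q* = 192.
Demand choke price: P = 144; supply starts at P = 48.
CS = ½(144 − 112)(192) = 3072; PS = ½(112 − 48)(192) = 6144.

Total surplus = 9216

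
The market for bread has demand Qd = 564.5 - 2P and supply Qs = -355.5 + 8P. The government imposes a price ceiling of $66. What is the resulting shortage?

Equilibrium price would be P* = 92, so the ceiling at 66 binds.
At P = 66: Qd = 564.5 − 2(66) = 432.5, Qs = -355.5 + 8(66) = 172.5.
Shortage = 432.5 − 172.5 = 260.

Shortage = 260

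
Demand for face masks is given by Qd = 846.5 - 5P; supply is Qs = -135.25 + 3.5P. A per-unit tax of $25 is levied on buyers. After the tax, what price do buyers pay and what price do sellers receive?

Buyers pay 4277/34, sellers receive 3427/34

Pre-tax equilibrium: P* = 115.5, Q* = 269.
Tax on buyers shifts demand to Qd = 846.5 − 5(P + 25) = 721.5 - 5P.
721.5 - 5P = -135.25 + 3.5P gives seller price Ps = 3427/34; buyers pay Pb = 3427/34 + 25 = 4277/34.
New quantity: Q = 846.5 − 5(4277/34) = 3698/17.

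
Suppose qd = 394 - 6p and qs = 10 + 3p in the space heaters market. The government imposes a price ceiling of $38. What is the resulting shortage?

Equilibrium price would be p* = 128/3, so the ceiling at 38 binds.
At p = 38: qd = 394 − 6(38) = 166, qs = 10 + 3(38) = 124.
Shortage = 166 − 124 = 42.

Shortage = 42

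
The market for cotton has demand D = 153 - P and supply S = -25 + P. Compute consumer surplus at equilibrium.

Consumer surplus = 2048

Equilibrium: 153 - P = -25 + P gives P* = 89, Q* = 64.
Demand choke price (D = 0): P = 153.
CS = ½(153 − 89)(64) = 2048.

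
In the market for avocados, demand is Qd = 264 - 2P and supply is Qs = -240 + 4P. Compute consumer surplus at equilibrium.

Equilibrium: 264 - 2P = -240 + 4P gives P* = 84, Q* = 96.
Demand choke price (Qd = 0): P = 132.
CS = ½(132 − 84)(96) = 2304.

Consumer surplus = 2304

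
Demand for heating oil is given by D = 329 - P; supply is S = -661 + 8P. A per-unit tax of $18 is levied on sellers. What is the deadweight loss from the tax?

Deadweight loss = 144

Pre-tax equilibrium: P* = 110, Q* = 219.
Tax on sellers shifts supply to S = -661 + 8(P − 18) = -805 + 8P.
329 - P = -805 + 8P gives buyer price Pb = 126; sellers receive Ps = 126 − 18 = 108.
New quantity: Q = 329 − 1(126) = 203.
DWL = ½ × 18 × (219 − 203) = 144.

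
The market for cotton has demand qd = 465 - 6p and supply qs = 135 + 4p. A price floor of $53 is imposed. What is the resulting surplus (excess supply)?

Surplus = 200

Equilibrium price would be p* = 33, so the floor at 53 binds.
At p = 53: qd = 147, qs = 347.
Surplus = 347 − 147 = 200.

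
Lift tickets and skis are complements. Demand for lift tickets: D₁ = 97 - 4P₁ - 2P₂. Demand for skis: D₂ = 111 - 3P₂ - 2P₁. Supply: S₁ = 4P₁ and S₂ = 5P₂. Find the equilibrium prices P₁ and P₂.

Market 1: 97 - 4P₁ - 2P₂ = 4P₁ → 8P₁ + 2P₂ = 97.
Market 2: 8P₂ + 2P₁ = 111.
Eliminating P₂: 8×(1) − 2×(2) gives 60P₁ = 554, so P₁ = 277/30.
Back-substitute into (2): P₂ = (111 − 2×277/30) / 8 = 347/30.

P₁ = 277/30, P₂ = 347/30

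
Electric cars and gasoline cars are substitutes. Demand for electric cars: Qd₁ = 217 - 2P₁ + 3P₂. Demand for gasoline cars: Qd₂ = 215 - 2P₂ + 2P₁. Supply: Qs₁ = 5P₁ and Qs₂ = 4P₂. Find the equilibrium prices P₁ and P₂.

Market 1: 217 - 2P₁ + 3P₂ = 5P₁ → 7P₁ - 3P₂ = 217.
Market 2: 6P₂ - 2P₁ = 215.
Eliminating P₂: 6×(1) + 3×(2) gives 36P₁ = 1947, so P₁ = 649/12.
Back-substitute into (2): P₂ = (215 + 2×649/12) / 6 = 1939/36.

P₁ = 649/12, P₂ = 1939/36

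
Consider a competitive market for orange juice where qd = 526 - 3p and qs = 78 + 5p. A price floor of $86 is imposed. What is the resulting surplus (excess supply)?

Surplus = 240

Equilibrium price would be p* = 56, so the floor at 86 binds.
At p = 86: qd = 268, qs = 508.
Surplus = 508 − 268 = 240.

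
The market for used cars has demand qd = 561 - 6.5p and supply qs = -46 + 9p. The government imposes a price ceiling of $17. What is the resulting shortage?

Shortage = 343.5

Equilibrium price would be p* = 1214/31, so the ceiling at 17 binds.
At p = 17: qd = 561 − 6.5(17) = 450.5, qs = -46 + 9(17) = 107.
Shortage = 450.5 − 107 = 343.5.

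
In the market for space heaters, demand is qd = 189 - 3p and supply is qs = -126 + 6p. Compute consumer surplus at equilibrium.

Equilibrium: 189 - 3p = -126 + 6p gives p* = 35, q* = 84.
Demand choke price (qd = 0): p = 63.
CS = ½(63 − 35)(84) = 1176.

Consumer surplus = 1176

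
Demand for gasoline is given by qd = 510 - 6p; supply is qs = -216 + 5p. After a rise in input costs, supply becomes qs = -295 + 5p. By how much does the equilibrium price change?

Δp = 79/11

Original equilibrium: p* = 66, q* = 114.
New equilibrium: 510 - 6p = -295 + 5p, so 805 = 11p and p' = 805/11; q' = 510 − 6(805/11) = 780/11.
Change in price: 805/11 − 66 = 79/11.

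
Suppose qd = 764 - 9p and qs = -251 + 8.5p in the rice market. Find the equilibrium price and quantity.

Set qd = qs: 764 - 9p = -251 + 8.5p.
1015 = 17.5p, so p* = 58.
q* = 764 − 9(58) = 242.

p* = 58, q* = 242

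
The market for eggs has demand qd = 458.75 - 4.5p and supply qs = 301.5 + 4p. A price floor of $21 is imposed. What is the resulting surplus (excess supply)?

Surplus = 21.25

Equilibrium price would be p* = 18.5, so the floor at 21 binds.
At p = 21: qd = 364.25, qs = 385.5.
Surplus = 385.5 − 364.25 = 21.25.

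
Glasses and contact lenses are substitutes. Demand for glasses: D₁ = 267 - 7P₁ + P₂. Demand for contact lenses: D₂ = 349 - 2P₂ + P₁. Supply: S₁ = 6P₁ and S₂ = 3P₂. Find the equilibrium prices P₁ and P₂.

P₁ = 26.3125, P₂ = 75.0625

Market 1: 267 - 7P₁ + P₂ = 6P₁ → 13P₁ - P₂ = 267.
Market 2: 5P₂ - P₁ = 349.
Eliminating P₂: 5×(1) + 1×(2) gives 64P₁ = 1684, so P₁ = 26.3125.
Back-substitute into (2): P₂ = (349 + 1×26.3125) / 5 = 75.0625.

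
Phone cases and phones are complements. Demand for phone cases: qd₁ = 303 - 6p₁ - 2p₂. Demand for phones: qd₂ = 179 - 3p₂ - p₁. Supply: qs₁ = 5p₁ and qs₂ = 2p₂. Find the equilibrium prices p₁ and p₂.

Market 1: 303 - 6p₁ - 2p₂ = 5p₁ → 11p₁ + 2p₂ = 303.
Market 2: 5p₂ + p₁ = 179.
Eliminating p₂: 5×(1) − 2×(2) gives 53p₁ = 1157, so p₁ = 1157/53.
Back-substitute into (2): p₂ = (179 − 1×1157/53) / 5 = 1666/53.

p₁ = 1157/53, p₂ = 1666/53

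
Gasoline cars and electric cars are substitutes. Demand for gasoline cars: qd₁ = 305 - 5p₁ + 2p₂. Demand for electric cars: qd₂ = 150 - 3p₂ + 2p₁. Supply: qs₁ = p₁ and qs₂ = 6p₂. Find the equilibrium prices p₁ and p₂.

Market 1: 305 - 5p₁ + 2p₂ = p₁ → 6p₁ - 2p₂ = 305.
Market 2: 9p₂ - 2p₁ = 150.
Eliminating p₂: 9×(1) + 2×(2) gives 50p₁ = 3045, so p₁ = 60.9.
Back-substitute into (2): p₂ = (150 + 2×60.9) / 9 = 30.2.

p₁ = 60.9, p₂ = 30.2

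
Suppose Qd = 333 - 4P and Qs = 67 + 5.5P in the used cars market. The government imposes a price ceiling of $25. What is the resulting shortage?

Equilibrium price would be P* = 28, so the ceiling at 25 binds.
At P = 25: Qd = 333 − 4(25) = 233, Qs = 67 + 5.5(25) = 204.5.
Shortage = 233 − 204.5 = 28.5.

Shortage = 28.5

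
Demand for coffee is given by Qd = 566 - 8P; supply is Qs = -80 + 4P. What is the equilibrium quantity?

Set Qd = Qs: 566 - 8P = -80 + 4P.
646 = 12P, so P* = 323/6.
Q* = 566 − 8(323/6) = 406/3.

Q* = 406/3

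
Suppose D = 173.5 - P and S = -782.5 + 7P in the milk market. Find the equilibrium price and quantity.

P* = 119.5, Q* = 54

Set D = S: 173.5 - P = -782.5 + 7P.
956 = 8P, so P* = 119.5.
Q* = 173.5 − 1(119.5) = 54.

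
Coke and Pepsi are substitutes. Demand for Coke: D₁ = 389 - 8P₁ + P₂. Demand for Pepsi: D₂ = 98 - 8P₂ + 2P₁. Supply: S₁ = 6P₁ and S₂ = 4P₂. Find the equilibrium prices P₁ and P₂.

P₁ = 2383/83, P₂ = 1075/83

Market 1: 389 - 8P₁ + P₂ = 6P₁ → 14P₁ - P₂ = 389.
Market 2: 12P₂ - 2P₁ = 98.
Eliminating P₂: 12×(1) + 1×(2) gives 166P₁ = 4766, so P₁ = 2383/83.
Back-substitute into (2): P₂ = (98 + 2×2383/83) / 12 = 1075/83.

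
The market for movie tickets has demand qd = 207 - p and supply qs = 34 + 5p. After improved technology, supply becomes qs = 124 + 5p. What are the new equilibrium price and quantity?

Original equilibrium: p* = 173/6, q* = 1069/6.
New equilibrium: 207 - p = 124 + 5p, so 83 = 6p and p' = 83/6; q' = 207 − 1(83/6) = 1159/6.

p' = 83/6, q' = 1159/6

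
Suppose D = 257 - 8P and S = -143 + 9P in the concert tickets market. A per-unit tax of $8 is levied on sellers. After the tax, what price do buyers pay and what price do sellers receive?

Buyers pay 472/17, sellers receive 336/17

Pre-tax equilibrium: P* = 400/17, Q* = 1169/17.
Tax on sellers shifts supply to S = -143 + 9(P − 8) = -215 + 9P.
257 - 8P = -215 + 9P gives buyer price Pb = 472/17; sellers receive Ps = 472/17 − 8 = 336/17.
New quantity: Q = 257 − 8(472/17) = 593/17.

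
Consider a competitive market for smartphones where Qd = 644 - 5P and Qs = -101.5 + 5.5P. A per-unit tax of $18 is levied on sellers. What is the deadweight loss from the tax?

Deadweight loss = 2970/7

Pre-tax equilibrium: P* = 71, Q* = 289.
Tax on sellers shifts supply to Qs = -101.5 + 5.5(P − 18) = -200.5 + 5.5P.
644 - 5P = -200.5 + 5.5P gives buyer price Pb = 563/7; sellers receive Ps = 563/7 − 18 = 437/7.
New quantity: Q = 644 − 5(563/7) = 1693/7.
DWL = ½ × 18 × (289 − 1693/7) = 2970/7.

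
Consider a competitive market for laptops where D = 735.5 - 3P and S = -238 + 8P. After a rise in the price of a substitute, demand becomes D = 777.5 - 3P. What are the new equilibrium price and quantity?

P' = 2031/22, Q' = 5506/11

Original equilibrium: P* = 88.5, Q* = 470.
New equilibrium: 777.5 - 3P = -238 + 8P, so 1015.5 = 11P and P' = 2031/22; Q' = 777.5 − 3(2031/22) = 5506/11.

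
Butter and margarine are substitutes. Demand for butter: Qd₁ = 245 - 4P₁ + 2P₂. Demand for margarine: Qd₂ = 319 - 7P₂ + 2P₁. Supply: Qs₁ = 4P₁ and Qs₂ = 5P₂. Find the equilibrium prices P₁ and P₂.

P₁ = 1789/46, P₂ = 1521/46

Market 1: 245 - 4P₁ + 2P₂ = 4P₁ → 8P₁ - 2P₂ = 245.
Market 2: 12P₂ - 2P₁ = 319.
Eliminating P₂: 12×(1) + 2×(2) gives 92P₁ = 3578, so P₁ = 1789/46.
Back-substitute into (2): P₂ = (319 + 2×1789/46) / 12 = 1521/46.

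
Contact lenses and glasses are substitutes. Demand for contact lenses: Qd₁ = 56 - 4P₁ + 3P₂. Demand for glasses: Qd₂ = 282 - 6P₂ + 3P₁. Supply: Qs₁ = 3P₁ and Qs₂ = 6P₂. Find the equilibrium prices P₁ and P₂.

P₁ = 20.24, P₂ = 28.56

Market 1: 56 - 4P₁ + 3P₂ = 3P₁ → 7P₁ - 3P₂ = 56.
Market 2: 12P₂ - 3P₁ = 282.
Eliminating P₂: 12×(1) + 3×(2) gives 75P₁ = 1518, so P₁ = 20.24.
Back-substitute into (2): P₂ = (282 + 3×20.24) / 12 = 28.56.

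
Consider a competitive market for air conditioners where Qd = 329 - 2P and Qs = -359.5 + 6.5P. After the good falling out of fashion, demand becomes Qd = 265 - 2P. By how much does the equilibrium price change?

Original equilibrium: P* = 81, Q* = 167.
New equilibrium: 265 - 2P = -359.5 + 6.5P, so 624.5 = 8.5P and P' = 1249/17; Q' = 265 − 2(1249/17) = 2007/17.
Change in price: 1249/17 − 81 = -128/17.

ΔP = -128/17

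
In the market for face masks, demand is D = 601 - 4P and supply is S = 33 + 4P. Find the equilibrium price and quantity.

P* = 71, Q* = 317

Set D = S: 601 - 4P = 33 + 4P.
568 = 8P, so P* = 71.
Q* = 601 − 4(71) = 317.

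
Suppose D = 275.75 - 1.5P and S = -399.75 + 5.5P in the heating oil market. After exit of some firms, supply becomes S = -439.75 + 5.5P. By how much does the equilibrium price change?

Original equilibrium: P* = 96.5, Q* = 131.
New equilibrium: 275.75 - 1.5P = -439.75 + 5.5P, so 715.5 = 7P and P' = 1431/14; Q' = 275.75 − 1.5(1431/14) = 857/7.
Change in price: 1431/14 − 96.5 = 40/7.

ΔP = 40/7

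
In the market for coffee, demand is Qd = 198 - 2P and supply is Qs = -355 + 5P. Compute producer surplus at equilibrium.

Producer surplus = 160

Equilibrium: 198 - 2P = -355 + 5P gives P* = 79, Q* = 40.
Supply starts at P = 71 (where Qs = 0).
PS = ½(79 − 71)(40) = 160.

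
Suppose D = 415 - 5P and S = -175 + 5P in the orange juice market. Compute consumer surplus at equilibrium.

Equilibrium: 415 - 5P = -175 + 5P gives P* = 59, Q* = 120.
Demand choke price (D = 0): P = 83.
CS = ½(83 − 59)(120) = 1440.

Consumer surplus = 1440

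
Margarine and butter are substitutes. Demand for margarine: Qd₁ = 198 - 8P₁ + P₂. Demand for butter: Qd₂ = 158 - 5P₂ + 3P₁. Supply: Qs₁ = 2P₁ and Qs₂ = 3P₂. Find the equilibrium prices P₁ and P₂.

Market 1: 198 - 8P₁ + P₂ = 2P₁ → 10P₁ - P₂ = 198.
Market 2: 8P₂ - 3P₁ = 158.
Eliminating P₂: 8×(1) + 1×(2) gives 77P₁ = 1742, so P₁ = 1742/77.
Back-substitute into (2): P₂ = (158 + 3×1742/77) / 8 = 2174/77.

P₁ = 1742/77, P₂ = 2174/77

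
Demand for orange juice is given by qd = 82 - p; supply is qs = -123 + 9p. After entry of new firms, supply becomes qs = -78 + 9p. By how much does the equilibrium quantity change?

Original equilibrium: p* = 20.5, q* = 61.5.
New equilibrium: 82 - p = -78 + 9p, so 160 = 10p and p' = 16; q' = 82 − 1(16) = 66.
Change in quantity: 66 − 61.5 = 4.5.

Δq = 4.5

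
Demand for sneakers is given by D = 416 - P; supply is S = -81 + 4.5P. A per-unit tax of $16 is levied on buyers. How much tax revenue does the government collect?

Tax revenue = 55008/11

Pre-tax equilibrium: P* = 994/11, Q* = 3582/11.
Tax on buyers shifts demand to D = 416 − 1(P + 16) = 400 - P.
400 - P = -81 + 4.5P gives seller price Ps = 962/11; buyers pay Pb = 962/11 + 16 = 1138/11.
New quantity: Q = 416 − 1(1138/11) = 3438/11.
Revenue = 16 × 3438/11 = 55008/11.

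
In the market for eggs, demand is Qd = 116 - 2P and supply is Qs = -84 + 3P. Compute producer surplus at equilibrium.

Producer surplus = 216

Equilibrium: 116 - 2P = -84 + 3P gives P* = 40, Q* = 36.
Supply starts at P = 28 (where Qs = 0).
PS = ½(40 − 28)(36) = 216.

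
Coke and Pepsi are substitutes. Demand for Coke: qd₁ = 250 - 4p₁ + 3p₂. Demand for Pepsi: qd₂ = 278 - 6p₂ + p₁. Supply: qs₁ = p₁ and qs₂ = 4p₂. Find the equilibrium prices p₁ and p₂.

p₁ = 3334/47, p₂ = 1640/47

Market 1: 250 - 4p₁ + 3p₂ = p₁ → 5p₁ - 3p₂ = 250.
Market 2: 10p₂ - p₁ = 278.
Eliminating p₂: 10×(1) + 3×(2) gives 47p₁ = 3334, so p₁ = 3334/47.
Back-substitute into (2): p₂ = (278 + 1×3334/47) / 10 = 1640/47.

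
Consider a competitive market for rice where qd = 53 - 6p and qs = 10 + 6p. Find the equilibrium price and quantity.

Set qd = qs: 53 - 6p = 10 + 6p.
43 = 12p, so p* = 43/12.
q* = 53 − 6(43/12) = 31.5.

p* = 43/12, q* = 31.5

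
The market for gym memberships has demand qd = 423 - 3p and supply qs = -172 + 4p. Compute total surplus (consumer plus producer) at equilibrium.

Total surplus = 8232

Equilibrium: 423 - 3p = -172 + 4p gives p* = 85, q* = 168.
Demand choke price: p = 141; supply starts at p = 43.
CS = ½(141 − 85)(168) = 4704; PS = ½(85 − 43)(168) = 3528.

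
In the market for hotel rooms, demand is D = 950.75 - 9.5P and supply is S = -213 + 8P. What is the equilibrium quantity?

Q* = 319

Set D = S: 950.75 - 9.5P = -213 + 8P.
1163.75 = 17.5P, so P* = 66.5.
Q* = 950.75 − 9.5(66.5) = 319.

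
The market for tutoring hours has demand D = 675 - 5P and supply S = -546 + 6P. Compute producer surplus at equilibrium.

Producer surplus = 1200

Equilibrium: 675 - 5P = -546 + 6P gives P* = 111, Q* = 120.
Supply starts at P = 91 (where S = 0).
PS = ½(111 − 91)(120) = 1200.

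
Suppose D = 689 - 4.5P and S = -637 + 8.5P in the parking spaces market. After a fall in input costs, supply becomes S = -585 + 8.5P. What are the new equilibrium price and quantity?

Original equilibrium: P* = 102, Q* = 230.
New equilibrium: 689 - 4.5P = -585 + 8.5P, so 1274 = 13P and P' = 98; Q' = 689 − 4.5(98) = 248.

P' = 98, Q' = 248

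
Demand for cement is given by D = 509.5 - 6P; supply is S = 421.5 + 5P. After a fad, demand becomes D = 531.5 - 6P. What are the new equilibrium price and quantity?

P' = 10, Q' = 471.5

Original equilibrium: P* = 8, Q* = 461.5.
New equilibrium: 531.5 - 6P = 421.5 + 5P, so 110 = 11P and P' = 10; Q' = 531.5 − 6(10) = 471.5.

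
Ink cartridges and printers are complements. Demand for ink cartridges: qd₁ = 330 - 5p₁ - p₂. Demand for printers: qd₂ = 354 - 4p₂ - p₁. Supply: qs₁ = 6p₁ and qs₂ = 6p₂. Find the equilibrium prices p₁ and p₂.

Market 1: 330 - 5p₁ - p₂ = 6p₁ → 11p₁ + p₂ = 330.
Market 2: 10p₂ + p₁ = 354.
Eliminating p₂: 10×(1) − 1×(2) gives 109p₁ = 2946, so p₁ = 2946/109.
Back-substitute into (2): p₂ = (354 − 1×2946/109) / 10 = 3564/109.

p₁ = 2946/109, p₂ = 3564/109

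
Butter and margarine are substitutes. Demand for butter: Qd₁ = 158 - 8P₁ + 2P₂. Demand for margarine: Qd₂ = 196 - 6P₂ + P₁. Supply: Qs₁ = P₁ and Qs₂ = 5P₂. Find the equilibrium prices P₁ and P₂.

Market 1: 158 - 8P₁ + 2P₂ = P₁ → 9P₁ - 2P₂ = 158.
Market 2: 11P₂ - P₁ = 196.
Eliminating P₂: 11×(1) + 2×(2) gives 97P₁ = 2130, so P₁ = 2130/97.
Back-substitute into (2): P₂ = (196 + 1×2130/97) / 11 = 1922/97.

P₁ = 2130/97, P₂ = 1922/97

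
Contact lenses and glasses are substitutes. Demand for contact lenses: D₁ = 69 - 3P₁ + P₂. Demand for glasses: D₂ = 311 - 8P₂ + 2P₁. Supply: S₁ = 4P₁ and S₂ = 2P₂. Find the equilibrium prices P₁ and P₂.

Market 1: 69 - 3P₁ + P₂ = 4P₁ → 7P₁ - P₂ = 69.
Market 2: 10P₂ - 2P₁ = 311.
Eliminating P₂: 10×(1) + 1×(2) gives 68P₁ = 1001, so P₁ = 1001/68.
Back-substitute into (2): P₂ = (311 + 2×1001/68) / 10 = 2315/68.

P₁ = 1001/68, P₂ = 2315/68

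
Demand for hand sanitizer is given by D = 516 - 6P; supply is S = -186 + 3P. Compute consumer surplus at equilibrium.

Equilibrium: 516 - 6P = -186 + 3P gives P* = 78, Q* = 48.
Demand choke price (D = 0): P = 86.
CS = ½(86 − 78)(48) = 192.

Consumer surplus = 192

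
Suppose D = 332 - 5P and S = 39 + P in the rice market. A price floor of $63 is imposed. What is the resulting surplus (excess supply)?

Surplus = 85

Equilibrium price would be P* = 293/6, so the floor at 63 binds.
At P = 63: D = 17, S = 102.
Surplus = 102 − 17 = 85.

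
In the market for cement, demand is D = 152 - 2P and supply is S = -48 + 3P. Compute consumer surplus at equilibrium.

Consumer surplus = 1296

Equilibrium: 152 - 2P = -48 + 3P gives P* = 40, Q* = 72.
Demand choke price (D = 0): P = 76.
CS = ½(76 − 40)(72) = 1296.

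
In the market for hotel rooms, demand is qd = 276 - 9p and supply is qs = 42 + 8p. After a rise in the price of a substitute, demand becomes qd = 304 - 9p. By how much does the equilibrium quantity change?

Δq = 224/17

Original equilibrium: p* = 234/17, q* = 2586/17.
New equilibrium: 304 - 9p = 42 + 8p, so 262 = 17p and p' = 262/17; q' = 304 − 9(262/17) = 2810/17.
Change in quantity: 2810/17 − 2586/17 = 224/17.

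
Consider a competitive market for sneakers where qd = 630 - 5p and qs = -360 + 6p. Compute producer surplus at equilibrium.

Equilibrium: 630 - 5p = -360 + 6p gives p* = 90, q* = 180.
Supply starts at p = 60 (where qs = 0).
PS = ½(90 − 60)(180) = 2700.

Producer surplus = 2700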